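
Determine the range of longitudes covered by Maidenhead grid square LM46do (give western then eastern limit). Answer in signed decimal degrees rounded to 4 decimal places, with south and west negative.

48.2500, 48.3333

Field L=11, M=12: +11·20° lon, +12·10° lat → SW at lon 40°, lat 30°.
Square 4, 6: +4·2° lon, +6·1° lat → SW at lon 48°, lat 36°.
Subsquare d=3, o=14: +3·0.0833333° lon, +14·0.0416667° lat → SW at lon 48.25°, lat 36.5833°.
Cell spans 0.0833333° lon × 0.0416667° lat.
west 48.2500, east 48.3333.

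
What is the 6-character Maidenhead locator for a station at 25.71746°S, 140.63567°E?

QG04hg

Shift to the Maidenhead origin (180°W, 90°S): lon 320.6357, lat 64.2825.
Field: 320.6357/20 → 16 → Q, 64.2825/10 → 6 → G; chars QG.
Square: 0.6357/2 → 0, 4.2825/1 → 4; chars 04.
Subsquare: 0.6357/0.0833333 → 7 → h, 0.2825/0.0416667 → 6 → g; chars hg.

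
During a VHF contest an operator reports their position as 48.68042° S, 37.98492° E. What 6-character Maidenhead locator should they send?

Add 180° to longitude and 90° to latitude: 217.9849, 41.3196.
Field: lon ⌊217.9849/20⌋ = 10 → K; lat ⌊41.3196/10⌋ = 4 → E.
Square: lon ⌊17.9849/2⌋ = 8; lat ⌊1.3196/1⌋ = 1.
Subsquare: lon ⌊1.9849/0.0833333⌋ = 23 → x; lat ⌊0.3196/0.0416667⌋ = 7 → h.

KE81xh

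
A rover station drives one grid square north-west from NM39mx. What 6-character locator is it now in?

Longitude subsquare m = 12; −1 → 11 = l.
Latitude subsquare x = 23; +1 → 24, wraps to 0 = a, carry into square.
Latitude square 9; +1 → 10, wraps to 0, carry into field.
Latitude field M = 12; +1 → 13 = N.

NN30la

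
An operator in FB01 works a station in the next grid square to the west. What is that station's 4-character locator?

Longitude square 0; −1 → -1, wraps to 9, carry into field.
Longitude field F = 5; −1 → 4 = E.
The latitude characters are unchanged.

EB91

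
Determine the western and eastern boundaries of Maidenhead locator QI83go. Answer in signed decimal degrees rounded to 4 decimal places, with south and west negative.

156.5000, 156.5833

Field Q=16, I=8: +16·20° lon, +8·10° lat → SW at lon 140°, lat -10°.
Square 8, 3: +8·2° lon, +3·1° lat → SW at lon 156°, lat -7°.
Subsquare g=6, o=14: +6·0.0833333° lon, +14·0.0416667° lat → SW at lon 156.5°, lat -6.41667°.
Cell spans 0.0833333° lon × 0.0416667° lat.
west 156.5000, east 156.5833.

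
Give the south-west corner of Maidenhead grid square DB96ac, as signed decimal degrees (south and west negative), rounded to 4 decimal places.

Field D=3, B=1: +3·20° lon, +1·10° lat → SW at lon -120°, lat -80°.
Square 9, 6: +9·2° lon, +6·1° lat → SW at lon -102°, lat -74°.
Subsquare a=0, c=2: +0·0.0833333° lon, +2·0.0416667° lat → SW at lon -102°, lat -73.9167°.
latitude -73.9167, longitude -102.0000.

-73.9167, -102.0000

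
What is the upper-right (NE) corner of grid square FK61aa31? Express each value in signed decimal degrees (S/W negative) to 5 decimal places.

11.00833, -67.96667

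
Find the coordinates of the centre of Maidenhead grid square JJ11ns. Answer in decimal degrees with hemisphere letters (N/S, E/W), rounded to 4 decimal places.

1.7708° N, 3.1250° E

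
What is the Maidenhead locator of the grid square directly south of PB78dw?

Latitude subsquare w = 22; −1 → 21 = v.
The longitude characters are unchanged.

PB78dv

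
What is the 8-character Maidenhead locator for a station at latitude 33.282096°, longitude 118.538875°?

Offset from 180°W / 90°S: lon 298.53888°, lat 123.28210°.
Field: lon ⌊298.53888/20⌋ = 14 → O; lat ⌊123.28210/10⌋ = 12 → M.
Square: lon ⌊18.53888/2⌋ = 9; lat ⌊3.28210/1⌋ = 3.
Subsquare: lon ⌊0.53888/0.0833333⌋ = 6 → g; lat ⌊0.28210/0.0416667⌋ = 6 → g.
Extended square: lon ⌊0.03888/0.00833333⌋ = 4; lat ⌊0.03210/0.00416667⌋ = 7.

OM93gg47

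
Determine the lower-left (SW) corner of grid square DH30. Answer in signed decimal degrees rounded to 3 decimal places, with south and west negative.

Field D=3, H=7: +3·20° lon, +7·10° lat → SW at lon -120°, lat -20°.
Square 3, 0: +3·2° lon, +0·1° lat → SW at lon -114°, lat -20°.
latitude -20.000, longitude -114.000.

-20.000, -114.000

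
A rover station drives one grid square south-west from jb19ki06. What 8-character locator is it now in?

JB19ji95

Longitude extended square 0; −1 → -1, wraps to 9, carry into subsquare.
Longitude subsquare k = 10; −1 → 9 = j.
Latitude extended square 6; −1 → 5.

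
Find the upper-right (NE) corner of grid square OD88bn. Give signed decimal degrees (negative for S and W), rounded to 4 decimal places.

Field O=14, D=3: +14·20° lon, +3·10° lat → SW at lon 100°, lat -60°.
Square 8, 8: +8·2° lon, +8·1° lat → SW at lon 116°, lat -52°.
Subsquare b=1, n=13: +1·0.0833333° lon, +13·0.0416667° lat → SW at lon 116.083°, lat -51.4583°.
Cell spans 0.0833333° lon × 0.0416667° lat. NE corner is SW corner plus one full cell.
latitude -51.4167, longitude 116.1667.

-51.4167, 116.1667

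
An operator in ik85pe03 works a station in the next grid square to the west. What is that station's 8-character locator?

Longitude extended square 0; −1 → -1, wraps to 9, carry into subsquare.
Longitude subsquare p = 15; −1 → 14 = o.
The latitude characters are unchanged.

IK85oe93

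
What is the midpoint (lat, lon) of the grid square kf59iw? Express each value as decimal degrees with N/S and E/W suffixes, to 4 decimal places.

30.0625° S, 30.7083° E

Field K=10, F=5: +10·20° lon, +5·10° lat → SW at lon 20°, lat -40°.
Square 5, 9: +5·2° lon, +9·1° lat → SW at lon 30°, lat -31°.
Subsquare i=8, w=22: +8·0.0833333° lon, +22·0.0416667° lat → SW at lon 30.6667°, lat -30.0833°.
Cell spans 0.0833333° lon × 0.0416667° lat. Centre is SW corner plus half of each.
latitude 30.0625° S, longitude 30.7083° E.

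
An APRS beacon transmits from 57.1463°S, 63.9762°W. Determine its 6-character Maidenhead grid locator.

Add 180° to longitude and 90° to latitude: 116.0238, 32.8537.
Field: lon ⌊116.0238/20⌋ = 5 → F; lat ⌊32.8537/10⌋ = 3 → D.
Square: lon ⌊16.0238/2⌋ = 8; lat ⌊2.8537/1⌋ = 2.
Subsquare: lon ⌊0.0238/0.0833333⌋ = 0 → a; lat ⌊0.8537/0.0416667⌋ = 20 → u.

FD82au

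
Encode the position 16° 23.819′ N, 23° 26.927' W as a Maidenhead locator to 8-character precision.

HK86gj65

Offset from 180°W / 90°S: lon 156.55122°, lat 106.39698°.
Field: lon ⌊156.55122/20⌋ = 7 → H; lat ⌊106.39698/10⌋ = 10 → K.
Square: lon ⌊16.55122/2⌋ = 8; lat ⌊6.39698/1⌋ = 6.
Subsquare: lon ⌊0.55122/0.0833333⌋ = 6 → g; lat ⌊0.39698/0.0416667⌋ = 9 → j.
Extended square: lon ⌊0.05122/0.00833333⌋ = 6; lat ⌊0.02198/0.00416667⌋ = 5.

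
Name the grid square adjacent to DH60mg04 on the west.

DH60lg94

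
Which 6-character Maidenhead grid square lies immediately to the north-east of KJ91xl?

Longitude subsquare x = 23; +1 → 24, wraps to 0 = a, carry into square.
Longitude square 9; +1 → 10, wraps to 0, carry into field.
Longitude field K = 10; +1 → 11 = L.
Latitude subsquare l = 11; +1 → 12 = m.

LJ01am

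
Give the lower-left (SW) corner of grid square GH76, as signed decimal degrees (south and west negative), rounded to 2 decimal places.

Field G=6, H=7: +6·20° lon, +7·10° lat → SW at lon -60°, lat -20°.
Square 7, 6: +7·2° lon, +6·1° lat → SW at lon -46°, lat -14°.
latitude -14.00, longitude -46.00.

-14.00, -46.00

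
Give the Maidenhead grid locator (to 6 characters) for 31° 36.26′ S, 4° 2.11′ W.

IF78xj

Offset from 180°W / 90°S: lon 175.9648°, lat 58.3957°.
Field (20°×10°, letters A–R): 175.9648/20 → 8 → I, 58.3957/10 → 5 → F; chars IF.
Square (2°×1°, digits 0–9): 15.9648/2 → 7, 8.3957/1 → 8; chars 78.
Subsquare (5′×2.5′, letters a–x): 1.9648/0.0833333 → 23 → x, 0.3957/0.0416667 → 9 → j; chars xj.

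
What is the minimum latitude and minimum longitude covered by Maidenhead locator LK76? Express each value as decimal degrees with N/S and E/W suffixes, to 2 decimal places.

Field L=11, K=10: +11·20° lon, +10·10° lat → SW at lon 40°, lat 10°.
Square 7, 6: +7·2° lon, +6·1° lat → SW at lon 54°, lat 16°.
latitude 16.00° N, longitude 54.00° E.

16.00° N, 54.00° E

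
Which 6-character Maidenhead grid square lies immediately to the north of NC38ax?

Latitude subsquare x = 23; +1 → 24, wraps to 0 = a, carry into square.
Latitude square 8; +1 → 9.
The longitude characters are unchanged.

NC39aa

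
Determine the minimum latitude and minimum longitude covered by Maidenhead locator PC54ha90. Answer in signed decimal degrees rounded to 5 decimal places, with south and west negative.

-66.00000, 130.65833

Field P=15, C=2: +15·20° lon, +2·10° lat → SW at lon 120°, lat -70°.
Square 5, 4: +5·2° lon, +4·1° lat → SW at lon 130°, lat -66°.
Subsquare h=7, a=0: +7·0.0833333° lon, +0·0.0416667° lat → SW at lon 130.583°, lat -66°.
Extended square 9, 0: +9·0.00833333° lon, +0·0.00416667° lat → SW at lon 130.658°, lat -66°.
latitude -66.00000, longitude 130.65833.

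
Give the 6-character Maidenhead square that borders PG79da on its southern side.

PG78dx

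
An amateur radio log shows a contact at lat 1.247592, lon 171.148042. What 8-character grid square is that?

RJ51nf79

Add 180° to longitude and 90° to latitude: 351.14804, 91.24759.
Field: 351.14804/20 → 17 → R, 91.24759/10 → 9 → J; chars RJ.
Square: 11.14804/2 → 5, 1.24759/1 → 1; chars 51.
Subsquare: 1.14804/0.0833333 → 13 → n, 0.24759/0.0416667 → 5 → f; chars nf.
Extended square: 0.06471/0.00833333 → 7, 0.03926/0.00416667 → 9; chars 79.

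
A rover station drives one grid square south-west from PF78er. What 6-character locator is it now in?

Longitude subsquare e = 4; −1 → 3 = d.
Latitude subsquare r = 17; −1 → 16 = q.

PF78dq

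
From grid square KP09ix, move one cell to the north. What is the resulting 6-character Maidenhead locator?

Latitude subsquare x = 23; +1 → 24, wraps to 0 = a, carry into square.
Latitude square 9; +1 → 10, wraps to 0, carry into field.
Latitude field P = 15; +1 → 16 = Q.
The longitude characters are unchanged.

KQ00ia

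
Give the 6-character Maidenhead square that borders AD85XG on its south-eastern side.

AD95af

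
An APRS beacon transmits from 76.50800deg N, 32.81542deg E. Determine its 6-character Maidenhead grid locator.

Shift to the Maidenhead origin (180°W, 90°S): lon 212.8154, lat 166.5080.
Field: 212.8154/20 → 10 → K, 166.5080/10 → 16 → Q; chars KQ.
Square: 12.8154/2 → 6, 6.5080/1 → 6; chars 66.
Subsquare: 0.8154/0.0833333 → 9 → j, 0.5080/0.0416667 → 12 → m; chars jm.

KQ66jm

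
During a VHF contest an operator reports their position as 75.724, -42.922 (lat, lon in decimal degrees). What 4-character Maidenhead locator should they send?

GQ85

Add 180° to longitude and 90° to latitude: 137.08, 165.72.
Field (20°×10°, letters A–R): lon ⌊137.08/20⌋ = 6 → G; lat ⌊165.72/10⌋ = 16 → Q.
Square (2°×1°, digits 0–9): lon ⌊17.08/2⌋ = 8; lat ⌊5.72/1⌋ = 5.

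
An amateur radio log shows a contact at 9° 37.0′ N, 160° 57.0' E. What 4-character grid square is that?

RJ09

Offset from 180°W / 90°S: lon 340.95°, lat 99.62°.
Field: 340.95/20 → 17 → R, 99.62/10 → 9 → J; chars RJ.
Square: 0.95/2 → 0, 9.62/1 → 9; chars 09.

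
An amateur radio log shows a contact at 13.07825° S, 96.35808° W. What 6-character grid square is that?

EH16tw

Add 180° to longitude and 90° to latitude: 83.6419, 76.9218.
Field (20°×10°, letters A–R): 83.6419/20 → 4 → E, 76.9218/10 → 7 → H; chars EH.
Square (2°×1°, digits 0–9): 3.6419/2 → 1, 6.9218/1 → 6; chars 16.
Subsquare (5′×2.5′, letters a–x): 1.6419/0.0833333 → 19 → t, 0.9218/0.0416667 → 22 → w; chars tw.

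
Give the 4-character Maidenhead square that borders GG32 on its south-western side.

Longitude square 3; −1 → 2.
Latitude square 2; −1 → 1.

GG21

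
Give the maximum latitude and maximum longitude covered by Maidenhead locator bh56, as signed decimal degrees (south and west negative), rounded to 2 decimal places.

-13.00, -148.00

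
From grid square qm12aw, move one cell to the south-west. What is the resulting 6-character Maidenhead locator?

QM02xv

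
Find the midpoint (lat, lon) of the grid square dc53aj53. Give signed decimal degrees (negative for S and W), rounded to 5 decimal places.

-66.61042, -109.95417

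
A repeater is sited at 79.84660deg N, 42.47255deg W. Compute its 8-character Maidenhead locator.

Offset from 180°W / 90°S: lon 137.52745°, lat 169.84660°.
Field: 137.52745/20 → 6 → G, 169.84660/10 → 16 → Q; chars GQ.
Square: 17.52745/2 → 8, 9.84660/1 → 9; chars 89.
Subsquare: 1.52745/0.0833333 → 18 → s, 0.84660/0.0416667 → 20 → u; chars su.
Extended square: 0.02745/0.00833333 → 3, 0.01327/0.00416667 → 3; chars 33.

GQ89su33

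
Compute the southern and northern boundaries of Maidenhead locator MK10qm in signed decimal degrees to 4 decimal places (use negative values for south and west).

Field M=12, K=10: +12·20° lon, +10·10° lat → SW at lon 60°, lat 10°.
Square 1, 0: +1·2° lon, +0·1° lat → SW at lon 62°, lat 10°.
Subsquare q=16, m=12: +16·0.0833333° lon, +12·0.0416667° lat → SW at lon 63.3333°, lat 10.5°.
Cell spans 0.0833333° lon × 0.0416667° lat.
south 10.5000, north 10.5417.

10.5000, 10.5417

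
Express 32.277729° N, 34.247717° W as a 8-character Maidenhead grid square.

Add 180° to longitude and 90° to latitude: 145.75228, 122.27773.
Field: lon ⌊145.75228/20⌋ = 7 → H; lat ⌊122.27773/10⌋ = 12 → M.
Square: lon ⌊5.75228/2⌋ = 2; lat ⌊2.27773/1⌋ = 2.
Subsquare: lon ⌊1.75228/0.0833333⌋ = 21 → v; lat ⌊0.27773/0.0416667⌋ = 6 → g.
Extended square: lon ⌊0.00228/0.00833333⌋ = 0; lat ⌊0.02773/0.00416667⌋ = 6.

HM22vg06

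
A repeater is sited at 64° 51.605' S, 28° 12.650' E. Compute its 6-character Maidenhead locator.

KC45cd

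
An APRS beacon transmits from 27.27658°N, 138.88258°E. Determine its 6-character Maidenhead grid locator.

Add 180° to longitude and 90° to latitude: 318.8826, 117.2766.
Field: 318.8826/20 → 15 → P, 117.2766/10 → 11 → L; chars PL.
Square: 18.8826/2 → 9, 7.2766/1 → 7; chars 97.
Subsquare: 0.8826/0.0833333 → 10 → k, 0.2766/0.0416667 → 6 → g; chars kg.

PL97kg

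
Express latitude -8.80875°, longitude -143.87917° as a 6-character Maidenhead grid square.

BI81be

Add 180° to longitude and 90° to latitude: 36.1208, 81.1912.
Field: 36.1208/20 → 1 → B, 81.1912/10 → 8 → I; chars BI.
Square: 16.1208/2 → 8, 1.1912/1 → 1; chars 81.
Subsquare: 0.1208/0.0833333 → 1 → b, 0.1912/0.0416667 → 4 → e; chars be.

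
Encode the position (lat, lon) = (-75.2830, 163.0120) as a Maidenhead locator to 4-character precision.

Offset from 180°W / 90°S: lon 343.01°, lat 14.72°.
Field: 343.01/20 → 17 → R, 14.72/10 → 1 → B; chars RB.
Square: 3.01/2 → 1, 4.72/1 → 4; chars 14.

RB14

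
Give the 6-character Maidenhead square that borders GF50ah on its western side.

GF40xh

Longitude subsquare a = 0; −1 → -1, wraps to 23 = x, carry into square.
Longitude square 5; −1 → 4.
The latitude characters are unchanged.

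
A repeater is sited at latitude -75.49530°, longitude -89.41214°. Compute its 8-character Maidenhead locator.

Offset from 180°W / 90°S: lon 90.58786°, lat 14.50470°.
Field: 90.58786/20 → 4 → E, 14.50470/10 → 1 → B; chars EB.
Square: 10.58786/2 → 5, 4.50470/1 → 4; chars 54.
Subsquare: 0.58786/0.0833333 → 7 → h, 0.50470/0.0416667 → 12 → m; chars hm.
Extended square: 0.00453/0.00833333 → 0, 0.00470/0.00416667 → 1; chars 01.

EB54hm01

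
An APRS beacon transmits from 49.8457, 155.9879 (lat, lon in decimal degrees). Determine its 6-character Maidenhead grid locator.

QN79xu

Add 180° to longitude and 90° to latitude: 335.9879, 139.8457.
Field: lon ⌊335.9879/20⌋ = 16 → Q; lat ⌊139.8457/10⌋ = 13 → N.
Square: lon ⌊15.9879/2⌋ = 7; lat ⌊9.8457/1⌋ = 9.
Subsquare: lon ⌊1.9879/0.0833333⌋ = 23 → x; lat ⌊0.8457/0.0416667⌋ = 20 → u.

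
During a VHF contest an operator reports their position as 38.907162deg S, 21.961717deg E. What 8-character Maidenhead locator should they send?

KF01xc52

Shift to the Maidenhead origin (180°W, 90°S): lon 201.96172, lat 51.09284.
Field (20°×10°, letters A–R): 201.96172/20 → 10 → K, 51.09284/10 → 5 → F; chars KF.
Square (2°×1°, digits 0–9): 1.96172/2 → 0, 1.09284/1 → 1; chars 01.
Subsquare (5′×2.5′, letters a–x): 1.96172/0.0833333 → 23 → x, 0.09284/0.0416667 → 2 → c; chars xc.
Extended square (30″×15″, digits 0–9): 0.04505/0.00833333 → 5, 0.00950/0.00416667 → 2; chars 52.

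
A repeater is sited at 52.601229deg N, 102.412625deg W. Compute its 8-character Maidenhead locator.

DO82to04

Shift to the Maidenhead origin (180°W, 90°S): lon 77.58737, lat 142.60123.
Field: lon ⌊77.58737/20⌋ = 3 → D; lat ⌊142.60123/10⌋ = 14 → O.
Square: lon ⌊17.58737/2⌋ = 8; lat ⌊2.60123/1⌋ = 2.
Subsquare: lon ⌊1.58737/0.0833333⌋ = 19 → t; lat ⌊0.60123/0.0416667⌋ = 14 → o.
Extended square: lon ⌊0.00404/0.00833333⌋ = 0; lat ⌊0.01790/0.00416667⌋ = 4.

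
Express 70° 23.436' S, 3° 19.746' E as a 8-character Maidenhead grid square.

Add 180° to longitude and 90° to latitude: 183.32910, 19.60940.
Field: 183.32910/20 → 9 → J, 19.60940/10 → 1 → B; chars JB.
Square: 3.32910/2 → 1, 9.60940/1 → 9; chars 19.
Subsquare: 1.32910/0.0833333 → 15 → p, 0.60940/0.0416667 → 14 → o; chars po.
Extended square: 0.07910/0.00833333 → 9, 0.02607/0.00416667 → 6; chars 96.

JB19po96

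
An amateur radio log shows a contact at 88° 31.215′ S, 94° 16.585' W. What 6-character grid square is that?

Offset from 180°W / 90°S: lon 85.7236°, lat 1.4797°.
Field (20°×10°, letters A–R): lon ⌊85.7236/20⌋ = 4 → E; lat ⌊1.4797/10⌋ = 0 → A.
Square (2°×1°, digits 0–9): lon ⌊5.7236/2⌋ = 2; lat ⌊1.4797/1⌋ = 1.
Subsquare (5′×2.5′, letters a–x): lon ⌊1.7236/0.0833333⌋ = 20 → u; lat ⌊0.4797/0.0416667⌋ = 11 → l.

EA21ul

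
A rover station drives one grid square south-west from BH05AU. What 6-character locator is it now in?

Longitude subsquare a = 0; −1 → -1, wraps to 23 = x, carry into square.
Longitude square 0; −1 → -1, wraps to 9, carry into field.
Longitude field B = 1; −1 → 0 = A.
Latitude subsquare u = 20; −1 → 19 = t.

AH95xt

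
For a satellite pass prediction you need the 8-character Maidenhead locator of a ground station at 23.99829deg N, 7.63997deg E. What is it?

Add 180° to longitude and 90° to latitude: 187.63997, 113.99829.
Field: lon ⌊187.63997/20⌋ = 9 → J; lat ⌊113.99829/10⌋ = 11 → L.
Square: lon ⌊7.63997/2⌋ = 3; lat ⌊3.99829/1⌋ = 3.
Subsquare: lon ⌊1.63997/0.0833333⌋ = 19 → t; lat ⌊0.99829/0.0416667⌋ = 23 → x.
Extended square: lon ⌊0.05664/0.00833333⌋ = 6; lat ⌊0.03996/0.00416667⌋ = 9.

JL33tx69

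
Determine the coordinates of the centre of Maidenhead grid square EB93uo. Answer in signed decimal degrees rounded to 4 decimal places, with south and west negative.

Field E=4, B=1: +4·20° lon, +1·10° lat → SW at lon -100°, lat -80°.
Square 9, 3: +9·2° lon, +3·1° lat → SW at lon -82°, lat -77°.
Subsquare u=20, o=14: +20·0.0833333° lon, +14·0.0416667° lat → SW at lon -80.3333°, lat -76.4167°.
Cell spans 0.0833333° lon × 0.0416667° lat. Centre is SW corner plus half of each.
latitude -76.3958, longitude -80.2917.

-76.3958, -80.2917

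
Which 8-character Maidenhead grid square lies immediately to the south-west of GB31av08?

Longitude extended square 0; −1 → -1, wraps to 9, carry into subsquare.
Longitude subsquare a = 0; −1 → -1, wraps to 23 = x, carry into square.
Longitude square 3; −1 → 2.
Latitude extended square 8; −1 → 7.

GB21xv97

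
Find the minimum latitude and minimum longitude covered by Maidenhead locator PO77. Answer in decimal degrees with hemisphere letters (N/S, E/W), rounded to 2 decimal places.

57.00° N, 134.00° E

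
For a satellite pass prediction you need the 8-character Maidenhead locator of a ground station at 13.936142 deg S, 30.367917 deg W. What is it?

HH46tb55

Offset from 180°W / 90°S: lon 149.63208°, lat 76.06386°.
Field: 149.63208/20 → 7 → H, 76.06386/10 → 7 → H; chars HH.
Square: 9.63208/2 → 4, 6.06386/1 → 6; chars 46.
Subsquare: 1.63208/0.0833333 → 19 → t, 0.06386/0.0416667 → 1 → b; chars tb.
Extended square: 0.04875/0.00833333 → 5, 0.02219/0.00416667 → 5; chars 55.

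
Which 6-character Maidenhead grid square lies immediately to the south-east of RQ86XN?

Longitude subsquare x = 23; +1 → 24, wraps to 0 = a, carry into square.
Longitude square 8; +1 → 9.
Latitude subsquare n = 13; −1 → 12 = m.

RQ96am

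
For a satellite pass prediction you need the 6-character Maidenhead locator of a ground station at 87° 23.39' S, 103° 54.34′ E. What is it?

Add 180° to longitude and 90° to latitude: 283.9057, 2.6102.
Field: 283.9057/20 → 14 → O, 2.6102/10 → 0 → A; chars OA.
Square: 3.9057/2 → 1, 2.6102/1 → 2; chars 12.
Subsquare: 1.9057/0.0833333 → 22 → w, 0.6102/0.0416667 → 14 → o; chars wo.

OA12wo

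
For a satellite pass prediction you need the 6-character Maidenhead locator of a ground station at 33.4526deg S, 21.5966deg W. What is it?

HF96en

Offset from 180°W / 90°S: lon 158.4034°, lat 56.5474°.
Field: 158.4034/20 → 7 → H, 56.5474/10 → 5 → F; chars HF.
Square: 18.4034/2 → 9, 6.5474/1 → 6; chars 96.
Subsquare: 0.4034/0.0833333 → 4 → e, 0.5474/0.0416667 → 13 → n; chars en.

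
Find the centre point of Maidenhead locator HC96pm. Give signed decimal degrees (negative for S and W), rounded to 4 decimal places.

Field H=7, C=2: +7·20° lon, +2·10° lat → SW at lon -40°, lat -70°.
Square 9, 6: +9·2° lon, +6·1° lat → SW at lon -22°, lat -64°.
Subsquare p=15, m=12: +15·0.0833333° lon, +12·0.0416667° lat → SW at lon -20.75°, lat -63.5°.
Cell spans 0.0833333° lon × 0.0416667° lat. Centre is SW corner plus half of each.
latitude -63.4792, longitude -20.7083.

-63.4792, -20.7083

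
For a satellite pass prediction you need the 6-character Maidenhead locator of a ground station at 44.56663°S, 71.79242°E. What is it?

ME55vk

Add 180° to longitude and 90° to latitude: 251.7924, 45.4334.
Field: lon ⌊251.7924/20⌋ = 12 → M; lat ⌊45.4334/10⌋ = 4 → E.
Square: lon ⌊11.7924/2⌋ = 5; lat ⌊5.4334/1⌋ = 5.
Subsquare: lon ⌊1.7924/0.0833333⌋ = 21 → v; lat ⌊0.4334/0.0416667⌋ = 10 → k.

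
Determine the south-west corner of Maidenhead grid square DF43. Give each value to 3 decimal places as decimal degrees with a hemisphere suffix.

Field D=3, F=5: +3·20° lon, +5·10° lat → SW at lon -120°, lat -40°.
Square 4, 3: +4·2° lon, +3·1° lat → SW at lon -112°, lat -37°.
latitude 37.000° S, longitude 112.000° W.

37.000° S, 112.000° W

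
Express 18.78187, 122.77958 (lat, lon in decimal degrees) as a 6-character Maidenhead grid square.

PK18js

Add 180° to longitude and 90° to latitude: 302.7796, 108.7819.
Field (20°×10°, letters A–R): lon ⌊302.7796/20⌋ = 15 → P; lat ⌊108.7819/10⌋ = 10 → K.
Square (2°×1°, digits 0–9): lon ⌊2.7796/2⌋ = 1; lat ⌊8.7819/1⌋ = 8.
Subsquare (5′×2.5′, letters a–x): lon ⌊0.7796/0.0833333⌋ = 9 → j; lat ⌊0.7819/0.0416667⌋ = 18 → s.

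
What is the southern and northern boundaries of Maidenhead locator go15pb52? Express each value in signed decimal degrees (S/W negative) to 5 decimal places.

Field G=6, O=14: +6·20° lon, +14·10° lat → SW at lon -60°, lat 50°.
Square 1, 5: +1·2° lon, +5·1° lat → SW at lon -58°, lat 55°.
Subsquare p=15, b=1: +15·0.0833333° lon, +1·0.0416667° lat → SW at lon -56.75°, lat 55.0417°.
Extended square 5, 2: +5·0.00833333° lon, +2·0.00416667° lat → SW at lon -56.7083°, lat 55.05°.
Cell spans 0.00833333° lon × 0.00416667° lat.
south 55.05000, north 55.05417.

55.05000, 55.05417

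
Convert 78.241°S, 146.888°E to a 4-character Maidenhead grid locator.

QB31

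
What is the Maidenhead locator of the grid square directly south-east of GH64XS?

Longitude subsquare x = 23; +1 → 24, wraps to 0 = a, carry into square.
Longitude square 6; +1 → 7.
Latitude subsquare s = 18; −1 → 17 = r.

GH74ar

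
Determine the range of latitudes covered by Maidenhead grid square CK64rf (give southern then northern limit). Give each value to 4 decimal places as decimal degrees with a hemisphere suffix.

14.2083° N, 14.2500° N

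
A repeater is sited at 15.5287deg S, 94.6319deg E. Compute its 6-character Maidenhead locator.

NH74hl

Shift to the Maidenhead origin (180°W, 90°S): lon 274.6319, lat 74.4713.
Field: 274.6319/20 → 13 → N, 74.4713/10 → 7 → H; chars NH.
Square: 14.6319/2 → 7, 4.4713/1 → 4; chars 74.
Subsquare: 0.6319/0.0833333 → 7 → h, 0.4713/0.0416667 → 11 → l; chars hl.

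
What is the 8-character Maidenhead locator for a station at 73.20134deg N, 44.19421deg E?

Offset from 180°W / 90°S: lon 224.19421°, lat 163.20134°.
Field: lon ⌊224.19421/20⌋ = 11 → L; lat ⌊163.20134/10⌋ = 16 → Q.
Square: lon ⌊4.19421/2⌋ = 2; lat ⌊3.20134/1⌋ = 3.
Subsquare: lon ⌊0.19421/0.0833333⌋ = 2 → c; lat ⌊0.20134/0.0416667⌋ = 4 → e.
Extended square: lon ⌊0.02754/0.00833333⌋ = 3; lat ⌊0.03467/0.00416667⌋ = 8.

LQ23ce38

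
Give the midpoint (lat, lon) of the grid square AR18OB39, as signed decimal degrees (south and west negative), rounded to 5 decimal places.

Field A=0, R=17: +0·20° lon, +17·10° lat → SW at lon -180°, lat 80°.
Square 1, 8: +1·2° lon, +8·1° lat → SW at lon -178°, lat 88°.
Subsquare o=14, b=1: +14·0.0833333° lon, +1·0.0416667° lat → SW at lon -176.833°, lat 88.0417°.
Extended square 3, 9: +3·0.00833333° lon, +9·0.00416667° lat → SW at lon -176.808°, lat 88.0792°.
Cell spans 0.00833333° lon × 0.00416667° lat. Centre is SW corner plus half of each.
latitude 88.08125, longitude -176.80417.

88.08125, -176.80417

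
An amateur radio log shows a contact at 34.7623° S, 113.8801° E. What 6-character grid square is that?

OF65wf

Add 180° to longitude and 90° to latitude: 293.8801, 55.2377.
Field: 293.8801/20 → 14 → O, 55.2377/10 → 5 → F; chars OF.
Square: 13.8801/2 → 6, 5.2377/1 → 5; chars 65.
Subsquare: 1.8801/0.0833333 → 22 → w, 0.2377/0.0416667 → 5 → f; chars wf.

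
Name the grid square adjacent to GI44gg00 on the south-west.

Longitude extended square 0; −1 → -1, wraps to 9, carry into subsquare.
Longitude subsquare g = 6; −1 → 5 = f.
Latitude extended square 0; −1 → -1, wraps to 9, carry into subsquare.
Latitude subsquare g = 6; −1 → 5 = f.

GI44ff99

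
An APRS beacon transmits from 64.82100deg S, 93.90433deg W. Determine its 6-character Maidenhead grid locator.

EC35be

Shift to the Maidenhead origin (180°W, 90°S): lon 86.0957, lat 25.1790.
Field: lon ⌊86.0957/20⌋ = 4 → E; lat ⌊25.1790/10⌋ = 2 → C.
Square: lon ⌊6.0957/2⌋ = 3; lat ⌊5.1790/1⌋ = 5.
Subsquare: lon ⌊0.0957/0.0833333⌋ = 1 → b; lat ⌊0.1790/0.0416667⌋ = 4 → e.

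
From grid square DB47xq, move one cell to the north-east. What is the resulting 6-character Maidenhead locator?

DB57ar

Longitude subsquare x = 23; +1 → 24, wraps to 0 = a, carry into square.
Longitude square 4; +1 → 5.
Latitude subsquare q = 16; +1 → 17 = r.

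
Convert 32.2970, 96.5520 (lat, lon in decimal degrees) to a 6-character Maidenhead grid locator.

NM82gh

Shift to the Maidenhead origin (180°W, 90°S): lon 276.5520, lat 122.2970.
Field: 276.5520/20 → 13 → N, 122.2970/10 → 12 → M; chars NM.
Square: 16.5520/2 → 8, 2.2970/1 → 2; chars 82.
Subsquare: 0.5520/0.0833333 → 6 → g, 0.2970/0.0416667 → 7 → h; chars gh.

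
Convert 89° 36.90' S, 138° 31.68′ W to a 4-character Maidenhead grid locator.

Shift to the Maidenhead origin (180°W, 90°S): lon 41.47, lat 0.39.
Field: lon ⌊41.47/20⌋ = 2 → C; lat ⌊0.39/10⌋ = 0 → A.
Square: lon ⌊1.47/2⌋ = 0; lat ⌊0.39/1⌋ = 0.

CA00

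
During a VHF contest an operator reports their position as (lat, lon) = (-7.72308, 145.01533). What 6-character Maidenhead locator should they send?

Shift to the Maidenhead origin (180°W, 90°S): lon 325.0153, lat 82.2769.
Field: lon ⌊325.0153/20⌋ = 16 → Q; lat ⌊82.2769/10⌋ = 8 → I.
Square: lon ⌊5.0153/2⌋ = 2; lat ⌊2.2769/1⌋ = 2.
Subsquare: lon ⌊1.0153/0.0833333⌋ = 12 → m; lat ⌊0.2769/0.0416667⌋ = 6 → g.

QI22mg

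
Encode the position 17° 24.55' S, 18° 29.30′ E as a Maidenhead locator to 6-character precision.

Shift to the Maidenhead origin (180°W, 90°S): lon 198.4883, lat 72.5908.
Field (20°×10°, letters A–R): lon ⌊198.4883/20⌋ = 9 → J; lat ⌊72.5908/10⌋ = 7 → H.
Square (2°×1°, digits 0–9): lon ⌊18.4883/2⌋ = 9; lat ⌊2.5908/1⌋ = 2.
Subsquare (5′×2.5′, letters a–x): lon ⌊0.4883/0.0833333⌋ = 5 → f; lat ⌊0.5908/0.0416667⌋ = 14 → o.

JH92fo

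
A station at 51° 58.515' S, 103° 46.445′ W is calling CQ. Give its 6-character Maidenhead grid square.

Shift to the Maidenhead origin (180°W, 90°S): lon 76.2259, lat 38.0247.
Field: 76.2259/20 → 3 → D, 38.0247/10 → 3 → D; chars DD.
Square: 16.2259/2 → 8, 8.0247/1 → 8; chars 88.
Subsquare: 0.2259/0.0833333 → 2 → c, 0.0247/0.0416667 → 0 → a; chars ca.

DD88ca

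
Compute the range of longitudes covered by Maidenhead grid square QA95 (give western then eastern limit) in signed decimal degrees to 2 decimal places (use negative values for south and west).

158.00, 160.00

Field Q=16, A=0: +16·20° lon, +0·10° lat → SW at lon 140°, lat -90°.
Square 9, 5: +9·2° lon, +5·1° lat → SW at lon 158°, lat -85°.
Cell spans 2° lon × 1° lat.
west 158.00, east 160.00.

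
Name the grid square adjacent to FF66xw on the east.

Longitude subsquare x = 23; +1 → 24, wraps to 0 = a, carry into square.
Longitude square 6; +1 → 7.
The latitude characters are unchanged.

FF76aw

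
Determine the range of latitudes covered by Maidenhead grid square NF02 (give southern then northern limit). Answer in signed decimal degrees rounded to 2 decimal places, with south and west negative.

Field N=13, F=5: +13·20° lon, +5·10° lat → SW at lon 80°, lat -40°.
Square 0, 2: +0·2° lon, +2·1° lat → SW at lon 80°, lat -38°.
Cell spans 2° lon × 1° lat.
south -38.00, north -37.00.

-38.00, -37.00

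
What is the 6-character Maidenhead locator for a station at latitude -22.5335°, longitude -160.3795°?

AG97tl

Add 180° to longitude and 90° to latitude: 19.6205, 67.4665.
Field: lon ⌊19.6205/20⌋ = 0 → A; lat ⌊67.4665/10⌋ = 6 → G.
Square: lon ⌊19.6205/2⌋ = 9; lat ⌊7.4665/1⌋ = 7.
Subsquare: lon ⌊1.6205/0.0833333⌋ = 19 → t; lat ⌊0.4665/0.0416667⌋ = 11 → l.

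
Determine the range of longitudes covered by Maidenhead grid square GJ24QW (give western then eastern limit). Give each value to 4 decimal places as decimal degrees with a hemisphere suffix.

54.6667° W, 54.5833° W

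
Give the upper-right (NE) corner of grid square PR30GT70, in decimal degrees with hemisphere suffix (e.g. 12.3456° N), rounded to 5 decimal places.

Field P=15, R=17: +15·20° lon, +17·10° lat → SW at lon 120°, lat 80°.
Square 3, 0: +3·2° lon, +0·1° lat → SW at lon 126°, lat 80°.
Subsquare g=6, t=19: +6·0.0833333° lon, +19·0.0416667° lat → SW at lon 126.5°, lat 80.7917°.
Extended square 7, 0: +7·0.00833333° lon, +0·0.00416667° lat → SW at lon 126.558°, lat 80.7917°.
Cell spans 0.00833333° lon × 0.00416667° lat. NE corner is SW corner plus one full cell.
latitude 80.79583° N, longitude 126.56667° E.

80.79583° N, 126.56667° E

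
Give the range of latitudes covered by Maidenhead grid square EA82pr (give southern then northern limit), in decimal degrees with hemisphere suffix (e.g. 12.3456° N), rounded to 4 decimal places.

87.2917° S, 87.2500° S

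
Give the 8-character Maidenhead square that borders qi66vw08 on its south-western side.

QI66uw97

Longitude extended square 0; −1 → -1, wraps to 9, carry into subsquare.
Longitude subsquare v = 21; −1 → 20 = u.
Latitude extended square 8; −1 → 7.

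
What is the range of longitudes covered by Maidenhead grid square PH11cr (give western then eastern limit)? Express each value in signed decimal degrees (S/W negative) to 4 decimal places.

122.1667, 122.2500

Field P=15, H=7: +15·20° lon, +7·10° lat → SW at lon 120°, lat -20°.
Square 1, 1: +1·2° lon, +1·1° lat → SW at lon 122°, lat -19°.
Subsquare c=2, r=17: +2·0.0833333° lon, +17·0.0416667° lat → SW at lon 122.167°, lat -18.2917°.
Cell spans 0.0833333° lon × 0.0416667° lat.
west 122.1667, east 122.2500.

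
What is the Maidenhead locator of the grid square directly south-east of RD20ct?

RD20ds

Longitude subsquare c = 2; +1 → 3 = d.
Latitude subsquare t = 19; −1 → 18 = s.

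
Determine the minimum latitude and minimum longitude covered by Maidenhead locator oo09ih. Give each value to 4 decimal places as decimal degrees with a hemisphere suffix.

59.2917° N, 100.6667° E

Field O=14, O=14: +14·20° lon, +14·10° lat → SW at lon 100°, lat 50°.
Square 0, 9: +0·2° lon, +9·1° lat → SW at lon 100°, lat 59°.
Subsquare i=8, h=7: +8·0.0833333° lon, +7·0.0416667° lat → SW at lon 100.667°, lat 59.2917°.
latitude 59.2917° N, longitude 100.6667° E.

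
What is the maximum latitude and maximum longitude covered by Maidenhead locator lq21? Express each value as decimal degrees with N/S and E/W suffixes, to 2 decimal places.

Field L=11, Q=16: +11·20° lon, +16·10° lat → SW at lon 40°, lat 70°.
Square 2, 1: +2·2° lon, +1·1° lat → SW at lon 44°, lat 71°.
Cell spans 2° lon × 1° lat. NE corner is SW corner plus one full cell.
latitude 72.00° N, longitude 46.00° E.

72.00° N, 46.00° E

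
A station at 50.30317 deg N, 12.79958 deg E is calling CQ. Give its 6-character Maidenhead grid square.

JO60jh

Add 180° to longitude and 90° to latitude: 192.7996, 140.3032.
Field: lon ⌊192.7996/20⌋ = 9 → J; lat ⌊140.3032/10⌋ = 14 → O.
Square: lon ⌊12.7996/2⌋ = 6; lat ⌊0.3032/1⌋ = 0.
Subsquare: lon ⌊0.7996/0.0833333⌋ = 9 → j; lat ⌊0.3032/0.0416667⌋ = 7 → h.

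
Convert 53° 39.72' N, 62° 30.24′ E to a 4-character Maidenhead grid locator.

MO13

Add 180° to longitude and 90° to latitude: 242.50, 143.66.
Field: lon ⌊242.50/20⌋ = 12 → M; lat ⌊143.66/10⌋ = 14 → O.
Square: lon ⌊2.50/2⌋ = 1; lat ⌊3.66/1⌋ = 3.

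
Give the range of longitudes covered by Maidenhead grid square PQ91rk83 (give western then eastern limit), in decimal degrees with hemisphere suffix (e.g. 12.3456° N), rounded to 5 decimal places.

Field P=15, Q=16: +15·20° lon, +16·10° lat → SW at lon 120°, lat 70°.
Square 9, 1: +9·2° lon, +1·1° lat → SW at lon 138°, lat 71°.
Subsquare r=17, k=10: +17·0.0833333° lon, +10·0.0416667° lat → SW at lon 139.417°, lat 71.4167°.
Extended square 8, 3: +8·0.00833333° lon, +3·0.00416667° lat → SW at lon 139.483°, lat 71.4292°.
Cell spans 0.00833333° lon × 0.00416667° lat.
west 139.48333° E, east 139.49167° E.

139.48333° E, 139.49167° E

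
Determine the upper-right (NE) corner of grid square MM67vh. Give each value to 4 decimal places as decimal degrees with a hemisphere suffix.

Field M=12, M=12: +12·20° lon, +12·10° lat → SW at lon 60°, lat 30°.
Square 6, 7: +6·2° lon, +7·1° lat → SW at lon 72°, lat 37°.
Subsquare v=21, h=7: +21·0.0833333° lon, +7·0.0416667° lat → SW at lon 73.75°, lat 37.2917°.
Cell spans 0.0833333° lon × 0.0416667° lat. NE corner is SW corner plus one full cell.
latitude 37.3333° N, longitude 73.8333° E.

37.3333° N, 73.8333° E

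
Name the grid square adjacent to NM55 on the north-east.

Longitude square 5; +1 → 6.
Latitude square 5; +1 → 6.

NM66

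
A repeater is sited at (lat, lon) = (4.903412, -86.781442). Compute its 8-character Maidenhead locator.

EJ64ov66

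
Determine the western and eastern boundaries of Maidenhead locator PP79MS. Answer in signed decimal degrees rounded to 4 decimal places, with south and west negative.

Field P=15, P=15: +15·20° lon, +15·10° lat → SW at lon 120°, lat 60°.
Square 7, 9: +7·2° lon, +9·1° lat → SW at lon 134°, lat 69°.
Subsquare m=12, s=18: +12·0.0833333° lon, +18·0.0416667° lat → SW at lon 135°, lat 69.75°.
Cell spans 0.0833333° lon × 0.0416667° lat.
west 135.0000, east 135.0833.

135.0000, 135.0833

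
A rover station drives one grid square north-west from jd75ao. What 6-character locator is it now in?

Longitude subsquare a = 0; −1 → -1, wraps to 23 = x, carry into square.
Longitude square 7; −1 → 6.
Latitude subsquare o = 14; +1 → 15 = p.

JD65xp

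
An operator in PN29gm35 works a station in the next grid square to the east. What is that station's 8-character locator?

PN29gm45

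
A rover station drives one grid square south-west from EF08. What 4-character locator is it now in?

Longitude square 0; −1 → -1, wraps to 9, carry into field.
Longitude field E = 4; −1 → 3 = D.
Latitude square 8; −1 → 7.

DF97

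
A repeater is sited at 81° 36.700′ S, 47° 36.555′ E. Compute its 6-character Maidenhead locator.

Shift to the Maidenhead origin (180°W, 90°S): lon 227.6093, lat 8.3883.
Field (20°×10°, letters A–R): 227.6093/20 → 11 → L, 8.3883/10 → 0 → A; chars LA.
Square (2°×1°, digits 0–9): 7.6093/2 → 3, 8.3883/1 → 8; chars 38.
Subsquare (5′×2.5′, letters a–x): 1.6093/0.0833333 → 19 → t, 0.3883/0.0416667 → 9 → j; chars tj.

LA38tj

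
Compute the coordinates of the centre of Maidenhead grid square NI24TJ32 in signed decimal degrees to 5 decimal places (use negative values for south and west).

-5.61458, 85.61250

Field N=13, I=8: +13·20° lon, +8·10° lat → SW at lon 80°, lat -10°.
Square 2, 4: +2·2° lon, +4·1° lat → SW at lon 84°, lat -6°.
Subsquare t=19, j=9: +19·0.0833333° lon, +9·0.0416667° lat → SW at lon 85.5833°, lat -5.625°.
Extended square 3, 2: +3·0.00833333° lon, +2·0.00416667° lat → SW at lon 85.6083°, lat -5.61667°.
Cell spans 0.00833333° lon × 0.00416667° lat. Centre is SW corner plus half of each.
latitude -5.61458, longitude 85.61250.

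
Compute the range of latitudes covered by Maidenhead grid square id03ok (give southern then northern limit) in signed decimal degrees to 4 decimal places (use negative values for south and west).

Field I=8, D=3: +8·20° lon, +3·10° lat → SW at lon -20°, lat -60°.
Square 0, 3: +0·2° lon, +3·1° lat → SW at lon -20°, lat -57°.
Subsquare o=14, k=10: +14·0.0833333° lon, +10·0.0416667° lat → SW at lon -18.8333°, lat -56.5833°.
Cell spans 0.0833333° lon × 0.0416667° lat.
south -56.5833, north -56.5417.

-56.5833, -56.5417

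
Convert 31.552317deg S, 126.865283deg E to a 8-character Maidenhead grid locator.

PF38kk37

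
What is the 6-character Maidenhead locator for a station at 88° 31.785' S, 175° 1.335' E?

RA71ml

Shift to the Maidenhead origin (180°W, 90°S): lon 355.0222, lat 1.4702.
Field: 355.0222/20 → 17 → R, 1.4702/10 → 0 → A; chars RA.
Square: 15.0222/2 → 7, 1.4702/1 → 1; chars 71.
Subsquare: 1.0222/0.0833333 → 12 → m, 0.4702/0.0416667 → 11 → l; chars ml.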